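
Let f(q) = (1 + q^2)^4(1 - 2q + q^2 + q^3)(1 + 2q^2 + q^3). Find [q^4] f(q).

(1 + q^2)^4 has coefficients 1,0,4,0,6 for degrees 0…4.
(1 - 2q + q^2 + q^3) has coefficients 1,-2,1,1,0 for degrees 0…4.
Finally multiplying by (1 + 2q^2 + q^3), the product of all factors after the first has coefficients 1,-2,3,-2,0 for degrees 0…4.
[q^4] = 1·0 + 4·3 + 6·1 = 18.

18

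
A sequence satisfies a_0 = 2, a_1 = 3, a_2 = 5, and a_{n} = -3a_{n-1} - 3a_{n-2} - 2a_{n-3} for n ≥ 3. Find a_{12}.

13652

The ordinary generating function has denominator 1 + 3y + 3y^2 + 2y^3.
Iterating the recurrence: a_0,…,a_{12} = 2, 3, 5, -28, 63, -115, 212, -417, 845, -1708, 3423, -6835, 13652.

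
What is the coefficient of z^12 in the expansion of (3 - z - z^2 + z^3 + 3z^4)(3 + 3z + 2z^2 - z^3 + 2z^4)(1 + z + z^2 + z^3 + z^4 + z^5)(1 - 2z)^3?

(3 - z - z^2 + z^3 + 3z^4) has coefficients 3,-1,-1,1,3 for degrees 0…4.
(3 + 3z + 2z^2 - z^3 + 2z^4) has coefficients 3,3,2,-1,2,0,0,0,0,0,0,0,0 for degrees 0…12.
Multiplying by (1 + z + z^2 + z^3 + z^4 + z^5) gives running coefficients 3,6,8,7,9,9,6,3,1,2,0,0,0 for degrees 0…12.
Finally multiplying by (1 - 2z)^3, the product of all factors after the first has coefficients 3,-12,8,7,15,-25,4,3,-17,-16,-24,16,-16 for degrees 0…12.
[z^12] = 3·(-16) − 1·16 − 1·(-24) + 1·(-16) + 3·(-17) = -107.

-107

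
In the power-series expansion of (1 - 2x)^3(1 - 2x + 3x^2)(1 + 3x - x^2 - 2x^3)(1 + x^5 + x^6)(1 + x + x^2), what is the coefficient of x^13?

-32

(1 - 2x)^3 has coefficients 1,-6,12,-8 for degrees 0…3.
(1 - 2x + 3x^2) has coefficients 1,-2,3,0,0,0,0,0,0,0,0,0,0,0 for degrees 0…13.
Multiplying by (1 + 3x - x^2 - 2x^3) gives running coefficients 1,1,-4,9,1,-6,0,0,0,0,0,0,0,0 for degrees 0…13.
Multiplying by (1 + x^5 + x^6) gives running coefficients 1,1,-4,9,1,-5,2,-3,5,10,-5,-6,0,0 for degrees 0…13.
Finally multiplying by (1 + x + x^2), the product of all factors after the first has coefficients 1,2,-2,6,6,5,-2,-6,4,12,10,-1,-11,-6 for degrees 0…13.
[x^13] = 1·(-6) − 6·(-11) + 12·(-1) − 8·10 = -32.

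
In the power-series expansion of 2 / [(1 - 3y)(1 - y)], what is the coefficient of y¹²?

1594322

The denominator gives the recurrence a_n = 4a_(n−1) − 3a_(n−2) for n ≥ 2; the numerator fixes a_0 = 2, a_1 = 8.
Iterating: 2, 8, 26, 80, 242, 728, 2186, 6560, 19682, 59048, 177146, 531440, 1594322, so a_12 = 1594322.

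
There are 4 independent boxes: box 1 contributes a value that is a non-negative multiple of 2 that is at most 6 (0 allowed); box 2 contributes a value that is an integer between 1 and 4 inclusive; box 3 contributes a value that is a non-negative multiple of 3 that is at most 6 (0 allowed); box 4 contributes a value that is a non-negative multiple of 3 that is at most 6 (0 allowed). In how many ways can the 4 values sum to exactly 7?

The generating function for the choices is (1 + z^2 + z^4 + z^6)·(z + z^2 + z^3 + z^4)·(1 + z^3 + z^6)·(1 + z^3 + z^6); the count is [z^7].
(1 + z^2 + z^4 + z^6) has coefficients 1,0,1,0,1,0,1 for degrees 0…6.
(z + z^2 + z^3 + z^4) has coefficients 0,1,1,1,1,0,0,0 for degrees 0…7.
Multiplying by (1 + z^3 + z^6) gives running coefficients 0,1,1,1,2,1,1,2 for degrees 0…7.
Finally multiplying by (1 + z^3 + z^6), the product of all factors after the first has coefficients 0,1,1,1,3,2,2,5 for degrees 0…7.
[z^7] = 1·5 + 1·2 + 1·1 + 1·1 = 9.

9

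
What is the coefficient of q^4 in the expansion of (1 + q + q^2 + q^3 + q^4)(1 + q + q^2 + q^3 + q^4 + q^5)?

(1 + q + q^2 + q^3 + q^4) has coefficients 1,1,1,1,1 for degrees 0…4.
(1 + q + q^2 + q^3 + q^4 + q^5) has coefficients 1,1,1,1,1 for degrees 0…4.
[q^4] = 1·1 + 1·1 + 1·1 + 1·1 + 1·1 = 5.

5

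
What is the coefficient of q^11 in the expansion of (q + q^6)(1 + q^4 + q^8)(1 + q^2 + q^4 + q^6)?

2

(q + q^6) has coefficients 0,1,0,0,0,0,1 for degrees 0…6.
(1 + q^4 + q^8) has coefficients 1,0,0,0,1,0,0,0,1,0,0,0 for degrees 0…11.
Finally multiplying by (1 + q^2 + q^4 + q^6), the product of all factors after the first has coefficients 1,0,1,0,2,0,2,0,2,0,2,0 for degrees 0…11.
[q^11] = 1·2 + 1·0 = 2.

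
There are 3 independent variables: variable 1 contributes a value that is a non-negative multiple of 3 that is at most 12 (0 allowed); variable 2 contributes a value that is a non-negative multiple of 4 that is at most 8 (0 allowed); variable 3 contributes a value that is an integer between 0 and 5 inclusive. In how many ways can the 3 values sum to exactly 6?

3

The generating function for the choices is (1 + q^3 + q^6 + q^9 + q^12)·(1 + q^4 + q^8)·(1 + q + q^2 + q^3 + q^4 + q^5); the count is [q^6].
(1 + q^3 + q^6 + q^9 + q^12) has coefficients 1,0,0,1,0,0,1 for degrees 0…6.
(1 + q^4 + q^8) has coefficients 1,0,0,0,1,0,0 for degrees 0…6.
Finally multiplying by (1 + q + q^2 + q^3 + q^4 + q^5), the product of all factors after the first has coefficients 1,1,1,1,2,2,1 for degrees 0…6.
[q^6] = 1·1 + 1·1 + 1·1 = 3.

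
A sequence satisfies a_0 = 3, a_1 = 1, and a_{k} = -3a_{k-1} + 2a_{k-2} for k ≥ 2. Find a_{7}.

The ordinary generating function has denominator 1 + 3q - 2q^2.
Iterating the recurrence: a_0,…,a_{7} = 3, 1, 3, -7, 27, -95, 339, -1207.

-1207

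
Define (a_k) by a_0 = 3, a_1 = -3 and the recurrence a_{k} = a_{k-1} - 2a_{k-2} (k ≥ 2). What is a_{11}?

The ordinary generating function has denominator 1 - q + 2q^2.
Iterating the recurrence: a_0,…,a_{11} = 3, -3, -9, -3, 15, 21, -9, -51, -33, 69, 135, -3.

-3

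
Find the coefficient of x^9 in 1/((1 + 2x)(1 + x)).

-1023

The denominator gives the recurrence a_n = −3a_(n−1) − 2a_(n−2) for n ≥ 2; the numerator fixes a_0 = 1, a_1 = -3.
Iterating: 1, -3, 7, -15, 31, -63, 127, -255, 511, -1023, so a_9 = -1023.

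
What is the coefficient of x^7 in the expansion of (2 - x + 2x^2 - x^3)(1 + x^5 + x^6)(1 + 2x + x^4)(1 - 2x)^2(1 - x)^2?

-15

(2 - x + 2x^2 - x^3) has coefficients 2,-1,2,-1 for degrees 0…3.
(1 + x^5 + x^6) has coefficients 1,0,0,0,0,1,1,0 for degrees 0…7.
Multiplying by (1 + 2x + x^4) gives running coefficients 1,2,0,0,1,1,3,2 for degrees 0…7.
Multiplying by (1 - 2x)^2 gives running coefficients 1,-2,-4,8,1,-3,3,-6 for degrees 0…7.
Finally multiplying by (1 - x)^2, the product of all factors after the first has coefficients 1,-4,1,14,-19,3,10,-15 for degrees 0…7.
[x^7] = 2·(-15) − 1·10 + 2·3 − 1·(-19) = -15.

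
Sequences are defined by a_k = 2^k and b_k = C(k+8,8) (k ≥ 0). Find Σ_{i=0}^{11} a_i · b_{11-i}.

784626

The convolution is the x^11 coefficient of A(x)B(x).
Σ = 1·75582 + 2·43758 + 4·24310 + 8·12870 + 16·6435 + 32·3003 + 64·1287 + 128·495 + 256·165 + 512·45 + 1024·9 + 2048·1 = 784626.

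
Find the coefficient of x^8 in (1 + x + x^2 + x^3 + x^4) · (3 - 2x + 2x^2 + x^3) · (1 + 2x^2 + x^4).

(1 + x + x^2 + x^3 + x^4) has coefficients 1,1,1,1,1 for degrees 0…4.
(3 - 2x + 2x^2 + x^3) has coefficients 3,-2,2,1,0,0,0,0,0 for degrees 0…8.
Finally multiplying by (1 + 2x^2 + x^4), the product of all factors after the first has coefficients 3,-2,8,-3,7,0,2,1,0 for degrees 0…8.
[x^8] = 1·0 + 1·1 + 1·2 + 1·0 + 1·7 = 10.

10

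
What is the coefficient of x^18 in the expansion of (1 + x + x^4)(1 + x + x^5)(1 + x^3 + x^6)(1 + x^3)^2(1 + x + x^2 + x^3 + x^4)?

(1 + x + x^4) has coefficients 1,1,0,0,1 for degrees 0…4.
(1 + x + x^5) has coefficients 1,1,0,0,0,1,0,0,0,0,0,0,0,0,0,0,0,0,0 for degrees 0…18.
Multiplying by (1 + x^3 + x^6) gives running coefficients 1,1,0,1,1,1,1,1,1,0,0,1,0,0,0,0,0,0,0 for degrees 0…18.
Multiplying by (1 + x^3)^2 gives running coefficients 1,1,0,3,3,1,4,4,3,3,3,4,1,1,3,0,0,1,0 for degrees 0…18.
Finally multiplying by (1 + x + x^2 + x^3 + x^4), the product of all factors after the first has coefficients 1,2,2,5,8,8,11,15,15,15,17,17,14,12,12,9,5,5,4 for degrees 0…18.
[x^18] = 1·4 + 1·5 + 1·12 = 21.

21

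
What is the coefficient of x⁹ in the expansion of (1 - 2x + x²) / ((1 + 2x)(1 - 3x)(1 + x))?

3016

The denominator gives the recurrence a_n = 7a_(n−2) + 6a_(n−3) for n ≥ 3; the numerator fixes a_0 = 1, a_1 = -2, a_2 = 8.
Iterating: 1, -2, 8, -8, 44, -8, 260, 208, 1772, 3016, so a_9 = 3016.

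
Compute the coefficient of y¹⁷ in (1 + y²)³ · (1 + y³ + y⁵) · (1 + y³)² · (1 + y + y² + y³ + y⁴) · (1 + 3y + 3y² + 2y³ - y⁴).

(1 + y²)³ has coefficients 1,0,3,0,3,0,1 for degrees 0…6.
(1 + y³ + y⁵) has coefficients 1,0,0,1,0,1,0,0,0,0,0,0,0,0,0,0,0,0 for degrees 0…17.
Multiplying by (1 + y³)² gives running coefficients 1,0,0,3,0,1,3,0,2,1,0,1,0,0,0,0,0,0 for degrees 0…17.
Multiplying by (1 + y + y² + y³ + y⁴) gives running coefficients 1,1,1,4,4,4,7,7,6,7,6,4,4,2,1,1,0,0 for degrees 0…17.
Finally multiplying by (1 + 3y + 3y² + 2y³ - y⁴), the product of all factors after the first has coefficients 1,4,7,12,20,29,38,44,52,56,52,48,42,31,21,14,6,3 for degrees 0…17.
[y¹⁷] = 1·3 + 3·14 + 3·31 + 1·48 = 186.

186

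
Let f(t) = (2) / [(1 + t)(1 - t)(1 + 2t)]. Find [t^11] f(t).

-5460

The denominator gives the recurrence a_n = −2a_(n−1) + a_(n−2) + 2a_(n−3) for n ≥ 3; the numerator fixes a_0 = 2, a_1 = -4, a_2 = 10.
Iterating: 2, -4, 10, -20, 42, -84, 170, -340, 682, -1364, 2730, -5460, so a_11 = -5460.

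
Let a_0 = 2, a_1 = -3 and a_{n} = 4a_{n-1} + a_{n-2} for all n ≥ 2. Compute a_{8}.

The ordinary generating function has denominator 1 - 4q - q^2.
Iterating the recurrence: a_0,…,a_{8} = 2, -3, -10, -43, -182, -771, -3266, -13835, -58606.

-58606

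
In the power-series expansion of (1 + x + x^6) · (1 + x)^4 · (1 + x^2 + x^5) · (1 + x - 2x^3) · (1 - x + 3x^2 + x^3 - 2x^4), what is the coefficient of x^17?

-2

(1 + x + x^6) has coefficients 1,1,0,0,0,0,1 for degrees 0…6.
(1 + x)^4 has coefficients 1,4,6,4,1,0,0,0,0,0,0,0,0,0,0,0,0,0 for degrees 0…17.
Multiplying by (1 + x^2 + x^5) gives running coefficients 1,4,7,8,7,5,5,6,4,1,0,0,0,0,0,0,0,0 for degrees 0…17.
Multiplying by (1 + x - 2x^3) gives running coefficients 1,5,11,13,7,-2,-6,-3,0,-5,-11,-8,-2,0,0,0,0,0 for degrees 0…17.
Finally multiplying by (1 - x + 3x^2 + x^3 - 2x^4), the product of all factors after the first has coefficients 1,4,9,18,30,31,8,-22,-31,-16,3,-6,-32,-23,8,14,4,0 for degrees 0…17.
[x^17] = 1·0 + 1·4 + 1·(-6) = -2.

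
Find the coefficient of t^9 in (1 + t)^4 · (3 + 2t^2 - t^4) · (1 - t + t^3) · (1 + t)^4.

167

(1 + t)^4 has coefficients 1,4,6,4,1 for degrees 0…4.
(3 + 2t^2 - t^4) has coefficients 3,0,2,0,-1,0,0,0,0,0 for degrees 0…9.
Multiplying by (1 - t + t^3) gives running coefficients 3,-3,2,1,-1,3,0,-1,0,0 for degrees 0…9.
Finally multiplying by (1 + t)^4, the product of all factors after the first has coefficients 3,9,8,3,6,10,12,14,7,-3 for degrees 0…9.
[t^9] = 1·(-3) + 4·7 + 6·14 + 4·12 + 1·10 = 167.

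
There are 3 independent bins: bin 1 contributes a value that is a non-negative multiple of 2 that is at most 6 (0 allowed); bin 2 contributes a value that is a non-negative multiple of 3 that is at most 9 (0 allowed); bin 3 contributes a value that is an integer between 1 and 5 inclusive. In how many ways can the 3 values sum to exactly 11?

The generating function for the choices is (1 + y^2 + y^4 + y^6)·(1 + y^3 + y^6 + y^9)·(y + y^2 + y^3 + y^4 + y^5); the count is [y^11].
(1 + y^2 + y^4 + y^6) has coefficients 1,0,1,0,1,0,1 for degrees 0…6.
(1 + y^3 + y^6 + y^9) has coefficients 1,0,0,1,0,0,1,0,0,1,0,0 for degrees 0…11.
Finally multiplying by (y + y^2 + y^3 + y^4 + y^5), the product of all factors after the first has coefficients 0,1,1,1,2,2,1,2,2,1,2,2 for degrees 0…11.
[y^11] = 1·2 + 1·1 + 1·2 + 1·2 = 7.

7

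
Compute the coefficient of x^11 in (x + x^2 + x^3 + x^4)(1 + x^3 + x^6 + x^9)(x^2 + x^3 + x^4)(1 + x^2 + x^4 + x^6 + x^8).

(x + x^2 + x^3 + x^4) has coefficients 0,1,1,1,1 for degrees 0…4.
(1 + x^3 + x^6 + x^9) has coefficients 1,0,0,1,0,0,1,0,0,1,0,0 for degrees 0…11.
Multiplying by (x^2 + x^3 + x^4) gives running coefficients 0,0,1,1,1,1,1,1,1,1,1,1 for degrees 0…11.
Finally multiplying by (1 + x^2 + x^4 + x^6 + x^8), the product of all factors after the first has coefficients 0,0,1,1,2,2,3,3,4,4,5,5 for degrees 0…11.
[x^11] = 1·5 + 1·4 + 1·4 + 1·3 = 16.

16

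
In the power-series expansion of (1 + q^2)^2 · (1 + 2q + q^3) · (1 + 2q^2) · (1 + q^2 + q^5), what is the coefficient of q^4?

(1 + q^2)^2 has coefficients 1,0,2,0,1 for degrees 0…4.
(1 + 2q + q^3) has coefficients 1,2,0,1,0 for degrees 0…4.
Multiplying by (1 + 2q^2) gives running coefficients 1,2,2,5,0 for degrees 0…4.
Finally multiplying by (1 + q^2 + q^5), the product of all factors after the first has coefficients 1,2,3,7,2 for degrees 0…4.
[q^4] = 1·2 + 2·3 + 1·1 = 9.

9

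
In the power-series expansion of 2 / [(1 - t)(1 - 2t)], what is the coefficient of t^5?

126

Partial fractions give a closed form: a_n = (-2)·1^n + (4)·2^n.
At n = 5: a_5 = 126.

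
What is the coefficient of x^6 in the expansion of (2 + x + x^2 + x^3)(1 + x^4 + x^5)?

2

(2 + x + x^2 + x^3) has coefficients 2,1,1,1 for degrees 0…3.
(1 + x^4 + x^5) has coefficients 1,0,0,0,1,1,0 for degrees 0…6.
[x^6] = 2·0 + 1·1 + 1·1 + 1·0 = 2.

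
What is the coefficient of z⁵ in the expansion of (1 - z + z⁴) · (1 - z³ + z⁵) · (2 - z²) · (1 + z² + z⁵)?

4

(1 - z + z⁴) has coefficients 1,-1,0,0,1 for degrees 0…4.
(1 - z³ + z⁵) has coefficients 1,0,0,-1,0,1 for degrees 0…5.
Multiplying by (2 - z²) gives running coefficients 2,0,-1,-2,0,3 for degrees 0…5.
Finally multiplying by (1 + z² + z⁵), the product of all factors after the first has coefficients 2,0,1,-2,-1,3 for degrees 0…5.
[z⁵] = 1·3 − 1·(-1) + 1·0 = 4.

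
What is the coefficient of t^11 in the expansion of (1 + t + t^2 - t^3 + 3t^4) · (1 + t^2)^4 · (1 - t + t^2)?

-17

(1 + t + t^2 - t^3 + 3t^4) has coefficients 1,1,1,-1,3 for degrees 0…4.
(1 + t^2)^4 has coefficients 1,0,4,0,6,0,4,0,1,0,0,0 for degrees 0…11.
Finally multiplying by (1 - t + t^2), the product of all factors after the first has coefficients 1,-1,5,-4,10,-6,10,-4,5,-1,1,0 for degrees 0…11.
[t^11] = 1·0 + 1·1 + 1·(-1) − 1·5 + 3·(-4) = -17.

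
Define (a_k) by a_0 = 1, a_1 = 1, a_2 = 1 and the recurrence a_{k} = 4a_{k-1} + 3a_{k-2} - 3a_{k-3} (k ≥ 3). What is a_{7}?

The ordinary generating function has denominator 1 - 4z - 3z^2 + 3z^3.
Iterating the recurrence: a_0,…,a_{7} = 1, 1, 1, 4, 16, 73, 328, 1483.

1483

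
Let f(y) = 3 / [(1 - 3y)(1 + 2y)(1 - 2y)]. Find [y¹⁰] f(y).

316407

Partial fractions give a closed form: a_n = (27/5)·3^n + (3/5)·(-2)^n + (-3)·2^n.
At n = 10: a_10 = 316407.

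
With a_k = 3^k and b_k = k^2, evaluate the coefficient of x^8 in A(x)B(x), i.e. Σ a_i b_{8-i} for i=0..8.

9796

Write out a_i and b_{8-i} for i = 0,…,8 and sum the products.
Σ = 1·64 + 3·49 + 9·36 + 27·25 + 81·16 + 243·9 + 729·4 + 2187·1 + 6561·0 = 9796.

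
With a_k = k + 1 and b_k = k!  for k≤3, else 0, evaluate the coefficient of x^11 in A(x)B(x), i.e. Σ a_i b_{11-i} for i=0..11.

The convolution is the t^11 coefficient of A(t)B(t).
Σ = 1·0 + 2·0 + 3·0 + 4·0 + 5·0 + 6·0 + 7·0 + 8·0 + 9·6 + 10·2 + 11·1 + 12·1 = 97.

97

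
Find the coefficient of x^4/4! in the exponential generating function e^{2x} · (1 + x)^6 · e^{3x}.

The EGF product rule gives c_4 = Σ_{k_1+k_2+k_3=4} C(4; k_1,k_2,k_3) · ∏ g_i(k_i), where e^{2x} gives (2)^k; (1+x)^6 gives the falling factorial (6)_k; e^{3x} gives (3)^k.
g_1(k) for k = 0…4: 1, 2, 4, 8, 16.
g_2(k) for k = 0…4: 1, 6, 30, 120, 360.
g_3(k) for k = 0…4: 1, 3, 9, 27, 81.
First combine the last two factors: h(k) = Σ_j C(k,j)·g_2(j)·g_3(k−j) for k = 0…4: 1, 9, 75, 579, 4149.
c_4 = Σ_k C(4,k)·g_1(k)·h(4−k) = 1·1·4149 + 4·2·579 + 6·4·75 + 4·8·9 + 1·16·1 = 4149 + 4632 + 1800 + 288 + 16 = 10885.

10885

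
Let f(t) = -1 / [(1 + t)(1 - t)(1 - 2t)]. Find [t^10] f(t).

Partial fractions give a closed form: a_n = (-1/6)·(-1)^n + (1/2)·1^n + (-4/3)·2^n.
At n = 10: a_10 = -1365.

-1365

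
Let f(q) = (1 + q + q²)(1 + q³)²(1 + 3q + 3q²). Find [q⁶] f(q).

13

(1 + q + q²) has coefficients 1,1,1 for degrees 0…2.
(1 + q³)² has coefficients 1,0,0,2,0,0,1 for degrees 0…6.
Finally multiplying by (1 + 3q + 3q²), the product of all factors after the first has coefficients 1,3,3,2,6,6,1 for degrees 0…6.
[q⁶] = 1·1 + 1·6 + 1·6 = 13.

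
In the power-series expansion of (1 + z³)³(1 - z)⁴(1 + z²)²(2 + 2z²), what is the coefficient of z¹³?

-46

(1 + z³)³ has coefficients 1,0,0,3,0,0,3,0,0,1 for degrees 0…9.
(1 - z)⁴ has coefficients 1,-4,6,-4,1,0,0,0,0,0,0,0,0,0 for degrees 0…13.
Multiplying by (1 + z²)² gives running coefficients 1,-4,8,-12,14,-12,8,-4,1,0,0,0,0,0 for degrees 0…13.
Finally multiplying by (2 + 2z²), the product of all factors after the first has coefficients 2,-8,18,-32,44,-48,44,-32,18,-8,2,0,0,0 for degrees 0…13.
[z¹³] = 1·0 + 3·2 + 3·(-32) + 1·44 = -46.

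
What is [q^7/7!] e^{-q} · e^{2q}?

1

The EGF product rule gives c_7 = Σ_{k_1+k_2=7} C(7; k_1,k_2) · ∏ g_i(k_i), where e^{-q} gives (-1)^k; e^{2q} gives (2)^k.
g_1(k) for k = 0…7: 1, -1, 1, -1, 1, -1, 1, -1.
g_2(k) for k = 0…7: 1, 2, 4, 8, 16, 32, 64, 128.
c_7 = Σ_k C(7,k)·g_1(k)·g_2(7−k) = 1·1·128 + 7·(-1)·64 + 21·1·32 + 35·(-1)·16 + 35·1·8 + 21·(-1)·4 + 7·1·2 + 1·(-1)·1 = 128 − 448 + 672 − 560 + 280 − 84 + 14 − 1 = 1.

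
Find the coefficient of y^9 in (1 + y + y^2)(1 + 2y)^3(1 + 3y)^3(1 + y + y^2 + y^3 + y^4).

3689

(1 + y + y^2) has coefficients 1,1,1 for degrees 0…2.
(1 + 2y)^3 has coefficients 1,6,12,8,0,0,0,0,0,0 for degrees 0…9.
Multiplying by (1 + 3y)^3 gives running coefficients 1,15,93,305,558,540,216,0,0,0 for degrees 0…9.
Finally multiplying by (1 + y + y^2 + y^3 + y^4), the product of all factors after the first has coefficients 1,16,109,414,972,1511,1712,1619,1314,756 for degrees 0…9.
[y^9] = 1·756 + 1·1314 + 1·1619 = 3689.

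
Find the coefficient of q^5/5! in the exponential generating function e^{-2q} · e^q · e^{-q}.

-32

The EGF product rule gives c_5 = Σ_{k_1+k_2+k_3=5} C(5; k_1,k_2,k_3) · ∏ g_i(k_i), where e^{-2q} gives (-2)^k; e^q gives (1)^k; e^{-q} gives (-1)^k.
g_1(k) for k = 0…5: 1, -2, 4, -8, 16, -32.
g_2(k) for k = 0…5: 1, 1, 1, 1, 1, 1.
g_3(k) for k = 0…5: 1, -1, 1, -1, 1, -1.
First combine the last two factors: h(k) = Σ_j C(k,j)·g_2(j)·g_3(k−j) for k = 0…5: 1, 0, 0, 0, 0, 0.
c_5 = Σ_k C(5,k)·g_1(k)·h(5−k) = 1·(-32)·1 = -32.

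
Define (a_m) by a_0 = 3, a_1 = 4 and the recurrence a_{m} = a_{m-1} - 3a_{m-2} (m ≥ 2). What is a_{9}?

19

The ordinary generating function has denominator 1 - y + 3y^2.
Iterating the recurrence: a_0,…,a_{9} = 3, 4, -5, -17, -2, 49, 55, -92, -257, 19.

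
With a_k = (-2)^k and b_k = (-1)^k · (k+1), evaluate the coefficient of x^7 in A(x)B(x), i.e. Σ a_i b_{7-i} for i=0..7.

-502

The convolution is the t^7 coefficient of A(t)B(t).
Σ = 1·(-8) − 2·7 + 4·(-6) − 8·5 + 16·(-4) − 32·3 + 64·(-2) − 128·1 = -502.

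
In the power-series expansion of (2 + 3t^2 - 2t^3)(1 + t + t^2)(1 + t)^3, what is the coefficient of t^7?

(2 + 3t^2 - 2t^3) has coefficients 2,0,3,-2 for degrees 0…3.
(1 + t + t^2) has coefficients 1,1,1,0,0,0,0,0 for degrees 0…7.
Finally multiplying by (1 + t)^3, the product of all factors after the first has coefficients 1,4,7,7,4,1,0,0 for degrees 0…7.
[t^7] = 2·0 + 3·1 − 2·4 = -5.

-5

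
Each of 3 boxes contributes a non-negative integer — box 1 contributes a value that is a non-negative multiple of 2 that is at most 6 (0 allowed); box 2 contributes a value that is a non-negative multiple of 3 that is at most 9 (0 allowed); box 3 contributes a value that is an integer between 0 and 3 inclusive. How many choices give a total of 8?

5

The generating function for the choices is (1 + y^2 + y^4 + y^6)·(1 + y^3 + y^6 + y^9)·(1 + y + y^2 + y^3); the count is [y^8].
(1 + y^2 + y^4 + y^6) has coefficients 1,0,1,0,1,0,1 for degrees 0…6.
(1 + y^3 + y^6 + y^9) has coefficients 1,0,0,1,0,0,1,0,0 for degrees 0…8.
Finally multiplying by (1 + y + y^2 + y^3), the product of all factors after the first has coefficients 1,1,1,2,1,1,2,1,1 for degrees 0…8.
[y^8] = 1·1 + 1·2 + 1·1 + 1·1 = 5.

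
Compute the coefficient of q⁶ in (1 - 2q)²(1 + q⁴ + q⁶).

(1 - 2q)² has coefficients 1,-4,4 for degrees 0…2.
(1 + q⁴ + q⁶) has coefficients 1,0,0,0,1,0,1 for degrees 0…6.
[q⁶] = 1·1 − 4·0 + 4·1 = 5.

5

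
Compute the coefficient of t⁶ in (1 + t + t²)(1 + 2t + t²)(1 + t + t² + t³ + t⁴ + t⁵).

11

(1 + t + t²) has coefficients 1,1,1 for degrees 0…2.
(1 + 2t + t²) has coefficients 1,2,1,0,0,0,0 for degrees 0…6.
Finally multiplying by (1 + t + t² + t³ + t⁴ + t⁵), the product of all factors after the first has coefficients 1,3,4,4,4,4,3 for degrees 0…6.
[t⁶] = 1·3 + 1·4 + 1·4 = 11.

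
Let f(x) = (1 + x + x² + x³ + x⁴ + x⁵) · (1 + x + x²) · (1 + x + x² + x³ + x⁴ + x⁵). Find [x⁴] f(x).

12

(1 + x + x² + x³ + x⁴ + x⁵) has coefficients 1,1,1,1,1 for degrees 0…4.
(1 + x + x²) has coefficients 1,1,1,0,0 for degrees 0…4.
Finally multiplying by (1 + x + x² + x³ + x⁴ + x⁵), the product of all factors after the first has coefficients 1,2,3,3,3 for degrees 0…4.
[x⁴] = 1·3 + 1·3 + 1·3 + 1·2 + 1·1 = 12.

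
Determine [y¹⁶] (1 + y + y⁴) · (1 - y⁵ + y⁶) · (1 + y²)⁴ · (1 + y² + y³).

7

(1 + y + y⁴) has coefficients 1,1,0,0,1 for degrees 0…4.
(1 - y⁵ + y⁶) has coefficients 1,0,0,0,0,-1,1,0,0,0,0,0,0,0,0,0,0 for degrees 0…16.
Multiplying by (1 + y²)⁴ gives running coefficients 1,0,4,0,6,-1,5,-4,5,-6,6,-4,4,-1,1,0,0 for degrees 0…16.
Finally multiplying by (1 + y² + y³), the product of all factors after the first has coefficients 1,0,5,1,10,3,11,1,9,-5,7,-5,4,1,1,3,0 for degrees 0…16.
[y¹⁶] = 1·0 + 1·3 + 1·4 = 7.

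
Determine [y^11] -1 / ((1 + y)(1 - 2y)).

The denominator gives the recurrence a_n = a_(n−1) + 2a_(n−2) for n ≥ 2; the numerator fixes a_0 = -1, a_1 = -1.
Iterating: -1, -1, -3, -5, -11, -21, -43, -85, -171, -341, -683, -1365, so a_11 = -1365.

-1365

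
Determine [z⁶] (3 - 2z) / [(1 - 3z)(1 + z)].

The denominator gives the recurrence a_n = 2a_(n−1) + 3a_(n−2) for n ≥ 2; the numerator fixes a_0 = 3, a_1 = 4.
Iterating: 3, 4, 17, 46, 143, 424, 1277, so a_6 = 1277.

1277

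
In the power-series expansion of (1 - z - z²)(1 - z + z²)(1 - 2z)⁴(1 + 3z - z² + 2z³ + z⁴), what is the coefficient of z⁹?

(1 - z - z²) has coefficients 1,-1,-1 for degrees 0…2.
(1 - z + z²) has coefficients 1,-1,1,0,0,0,0,0,0,0 for degrees 0…9.
Multiplying by (1 - 2z)⁴ gives running coefficients 1,-9,33,-64,72,-48,16,0,0,0 for degrees 0…9.
Finally multiplying by (1 + 3z - z² + 2z³ + z⁴), the product of all factors after the first has coefficients 1,-6,5,46,-170,289,-295,176,-40,-16 for degrees 0…9.
[z⁹] = 1·(-16) − 1·(-40) − 1·176 = -152.

-152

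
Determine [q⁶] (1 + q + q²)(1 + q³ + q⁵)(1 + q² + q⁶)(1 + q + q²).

(1 + q + q²) has coefficients 1,1,1 for degrees 0…2.
(1 + q³ + q⁵) has coefficients 1,0,0,1,0,1,0 for degrees 0…6.
Multiplying by (1 + q² + q⁶) gives running coefficients 1,0,1,1,0,2,1 for degrees 0…6.
Finally multiplying by (1 + q + q²), the product of all factors after the first has coefficients 1,1,2,2,2,3,3 for degrees 0…6.
[q⁶] = 1·3 + 1·3 + 1·2 = 8.

8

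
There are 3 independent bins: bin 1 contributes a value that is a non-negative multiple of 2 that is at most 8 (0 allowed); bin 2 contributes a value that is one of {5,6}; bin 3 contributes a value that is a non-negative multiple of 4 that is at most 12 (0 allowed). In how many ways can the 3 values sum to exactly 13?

The generating function for the choices is (1 + q^2 + q^4 + q^6 + q^8)·(q^5 + q^6)·(1 + q^4 + q^8 + q^12); the count is [q^13].
(1 + q^2 + q^4 + q^6 + q^8) has coefficients 1,0,1,0,1,0,1,0,1 for degrees 0…8.
(q^5 + q^6) has coefficients 0,0,0,0,0,1,1,0,0,0,0,0,0,0 for degrees 0…13.
Finally multiplying by (1 + q^4 + q^8 + q^12), the product of all factors after the first has coefficients 0,0,0,0,0,1,1,0,0,1,1,0,0,1 for degrees 0…13.
[q^13] = 1·1 + 1·0 + 1·1 + 1·0 + 1·1 = 3.

3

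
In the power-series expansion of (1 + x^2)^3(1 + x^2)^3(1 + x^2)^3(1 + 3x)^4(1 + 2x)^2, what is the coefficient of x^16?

(1 + x^2)^3 has coefficients 1,0,3,0,3,0,1 for degrees 0…6.
(1 + x^2)^3 has coefficients 1,0,3,0,3,0,1,0,0,0,0,0,0,0,0,0,0 for degrees 0…16.
Multiplying by (1 + x^2)^3 gives running coefficients 1,0,6,0,15,0,20,0,15,0,6,0,1,0,0,0,0 for degrees 0…16.
Multiplying by (1 + 3x)^4 gives running coefficients 1,12,60,180,420,828,1316,1860,2310,2340,2436,1692,1540,660,540,108,81 for degrees 0…16.
Finally multiplying by (1 + 2x)^2, the product of all factors after the first has coefficients 1,16,112,468,1380,3228,6308,10436,15014,19020,21036,20796,18052,13588,9340,4908,2673 for degrees 0…16.
[x^16] = 1·2673 + 3·9340 + 3·18052 + 1·21036 = 105885.

105885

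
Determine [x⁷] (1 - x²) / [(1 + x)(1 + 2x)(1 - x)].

-128

The denominator gives the recurrence a_n = −2a_(n−1) + a_(n−2) + 2a_(n−3) for n ≥ 3; the numerator fixes a_0 = 1, a_1 = -2, a_2 = 4.
Iterating: 1, -2, 4, -8, 16, -32, 64, -128, so a_7 = -128.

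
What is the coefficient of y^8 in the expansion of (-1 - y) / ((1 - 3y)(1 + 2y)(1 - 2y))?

The denominator gives the recurrence a_n = 3a_(n−1) + 4a_(n−2) − 12a_(n−3) for n ≥ 3; the numerator fixes a_0 = -1, a_1 = -4, a_2 = -16.
Iterating: -1, -4, -16, -52, -172, -532, -1660, -5044, -15388, so a_8 = -15388.

-15388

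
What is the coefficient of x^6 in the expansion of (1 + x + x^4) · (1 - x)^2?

1

(1 + x + x^4) has coefficients 1,1,0,0,1 for degrees 0…4.
(1 - x)^2 has coefficients 1,-2,1,0,0,0,0 for degrees 0…6.
[x^6] = 1·0 + 1·0 + 1·1 = 1.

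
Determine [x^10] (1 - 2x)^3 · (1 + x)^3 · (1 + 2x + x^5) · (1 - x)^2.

(1 - 2x)^3 has coefficients 1,-6,12,-8 for degrees 0…3.
(1 + x)^3 has coefficients 1,3,3,1,0,0,0,0,0,0,0 for degrees 0…10.
Multiplying by (1 + 2x + x^5) gives running coefficients 1,5,9,7,2,1,3,3,1,0,0 for degrees 0…10.
Finally multiplying by (1 - x)^2, the product of all factors after the first has coefficients 1,3,0,-6,-3,4,3,-2,-2,1,1 for degrees 0…10.
[x^10] = 1·1 − 6·1 + 12·(-2) − 8·(-2) = -13.

-13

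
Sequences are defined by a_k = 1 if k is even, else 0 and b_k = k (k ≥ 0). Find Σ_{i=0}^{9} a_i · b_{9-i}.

Write out a_i and b_{9-i} for i = 0,…,9 and sum the products.
Σ = 1·9 + 0·8 + 1·7 + 0·6 + 1·5 + 0·4 + 1·3 + 0·2 + 1·1 + 0·0 = 25.

25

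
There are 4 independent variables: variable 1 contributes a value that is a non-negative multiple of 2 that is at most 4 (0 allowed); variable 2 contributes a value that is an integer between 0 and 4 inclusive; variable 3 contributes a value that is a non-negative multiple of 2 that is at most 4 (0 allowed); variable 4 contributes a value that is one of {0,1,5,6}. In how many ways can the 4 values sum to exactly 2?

The generating function for the choices is (1 + y^2 + y^4)·(1 + y + y^2 + y^3 + y^4)·(1 + y^2 + y^4)·(1 + y + y^5 + y^6); the count is [y^2].
(1 + y^2 + y^4) has coefficients 1,0,1 for degrees 0…2.
(1 + y + y^2 + y^3 + y^4) has coefficients 1,1,1 for degrees 0…2.
Multiplying by (1 + y^2 + y^4) gives running coefficients 1,1,2 for degrees 0…2.
Finally multiplying by (1 + y + y^5 + y^6), the product of all factors after the first has coefficients 1,2,3 for degrees 0…2.
[y^2] = 1·3 + 1·1 = 4.

4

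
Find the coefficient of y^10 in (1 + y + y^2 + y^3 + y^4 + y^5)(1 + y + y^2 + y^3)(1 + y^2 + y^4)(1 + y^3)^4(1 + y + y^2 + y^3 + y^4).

352

(1 + y + y^2 + y^3 + y^4 + y^5) has coefficients 1,1,1,1,1,1 for degrees 0…5.
(1 + y + y^2 + y^3) has coefficients 1,1,1,1,0,0,0,0,0,0,0 for degrees 0…10.
Multiplying by (1 + y^2 + y^4) gives running coefficients 1,1,2,2,2,2,1,1,0,0,0 for degrees 0…10.
Multiplying by (1 + y^3)^4 gives running coefficients 1,1,2,6,6,10,15,15,20,20,20 for degrees 0…10.
Finally multiplying by (1 + y + y^2 + y^3 + y^4), the product of all factors after the first has coefficients 1,2,4,10,16,25,39,52,66,80,90 for degrees 0…10.
[y^10] = 1·90 + 1·80 + 1·66 + 1·52 + 1·39 + 1·25 = 352.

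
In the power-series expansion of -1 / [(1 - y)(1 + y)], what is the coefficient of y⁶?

-1

The denominator gives the recurrence a_n = a_(n−2) for n ≥ 2; the numerator fixes a_0 = -1, a_1 = 0.
Iterating: -1, 0, -1, 0, -1, 0, -1, so a_6 = -1.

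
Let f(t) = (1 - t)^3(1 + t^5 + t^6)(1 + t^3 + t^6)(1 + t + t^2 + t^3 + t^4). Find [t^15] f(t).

1

(1 - t)^3 has coefficients 1,-3,3,-1 for degrees 0…3.
(1 + t^5 + t^6) has coefficients 1,0,0,0,0,1,1,0,0,0,0,0,0,0,0,0 for degrees 0…15.
Multiplying by (1 + t^3 + t^6) gives running coefficients 1,0,0,1,0,1,2,0,1,1,0,1,1,0,0,0 for degrees 0…15.
Finally multiplying by (1 + t + t^2 + t^3 + t^4), the product of all factors after the first has coefficients 1,1,1,2,2,2,4,4,4,5,4,3,4,3,2,2 for degrees 0…15.
[t^15] = 1·2 − 3·2 + 3·3 − 1·4 = 1.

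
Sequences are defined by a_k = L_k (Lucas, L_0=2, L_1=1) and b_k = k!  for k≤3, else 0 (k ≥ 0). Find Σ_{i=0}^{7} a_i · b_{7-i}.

This is [x^7] in the product of the two ordinary generating functions.
Σ = 2·0 + 1·0 + 3·0 + 4·0 + 7·6 + 11·2 + 18·1 + 29·1 = 111.

111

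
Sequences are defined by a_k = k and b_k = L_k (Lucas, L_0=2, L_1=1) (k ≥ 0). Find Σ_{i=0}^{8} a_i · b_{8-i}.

187

The convolution is the t^8 coefficient of A(t)B(t).
Σ = 0·47 + 1·29 + 2·18 + 3·11 + 4·7 + 5·4 + 6·3 + 7·1 + 8·2 = 187.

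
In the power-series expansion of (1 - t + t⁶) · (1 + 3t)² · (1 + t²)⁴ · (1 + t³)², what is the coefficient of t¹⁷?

(1 - t + t⁶) has coefficients 1,-1,0,0,0,0,1 for degrees 0…6.
(1 + 3t)² has coefficients 1,6,9,0,0,0,0,0,0,0,0,0,0,0,0,0,0,0 for degrees 0…17.
Multiplying by (1 + t²)⁴ gives running coefficients 1,6,13,24,42,36,58,24,37,6,9,0,0,0,0,0,0,0 for degrees 0…17.
Finally multiplying by (1 + t³)², the product of all factors after the first has coefficients 1,6,13,26,54,62,107,114,122,146,99,110,70,42,37,6,9,0 for degrees 0…17.
[t¹⁷] = 1·0 − 1·9 + 1·110 = 101.

101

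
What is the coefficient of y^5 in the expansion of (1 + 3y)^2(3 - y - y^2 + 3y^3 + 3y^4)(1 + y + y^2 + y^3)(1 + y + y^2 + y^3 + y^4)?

(1 + 3y)^2 has coefficients 1,6,9 for degrees 0…2.
(3 - y - y^2 + 3y^3 + 3y^4) has coefficients 3,-1,-1,3,3,0 for degrees 0…5.
Multiplying by (1 + y + y^2 + y^3) gives running coefficients 3,2,1,4,4,5 for degrees 0…5.
Finally multiplying by (1 + y + y^2 + y^3 + y^4), the product of all factors after the first has coefficients 3,5,6,10,14,16 for degrees 0…5.
[y^5] = 1·16 + 6·14 + 9·10 = 190.

190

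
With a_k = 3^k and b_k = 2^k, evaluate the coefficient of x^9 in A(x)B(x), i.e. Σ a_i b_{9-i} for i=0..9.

The convolution is the t^9 coefficient of A(t)B(t).
Σ = 1·512 + 3·256 + 9·128 + 27·64 + 81·32 + 243·16 + 729·8 + 2187·4 + 6561·2 + 19683·1 = 58025.

58025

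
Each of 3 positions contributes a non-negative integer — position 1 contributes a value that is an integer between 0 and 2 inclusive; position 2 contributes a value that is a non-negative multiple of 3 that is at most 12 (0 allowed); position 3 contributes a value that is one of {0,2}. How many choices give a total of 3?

The generating function for the choices is (1 + z + z²)·(1 + z³ + z⁶ + z⁹ + z¹²)·(1 + z²); the count is [z³].
(1 + z + z²) has coefficients 1,1,1 for degrees 0…2.
(1 + z³ + z⁶ + z⁹ + z¹²) has coefficients 1,0,0,1 for degrees 0…3.
Finally multiplying by (1 + z²), the product of all factors after the first has coefficients 1,0,1,1 for degrees 0…3.
[z³] = 1·1 + 1·1 + 1·0 = 2.

2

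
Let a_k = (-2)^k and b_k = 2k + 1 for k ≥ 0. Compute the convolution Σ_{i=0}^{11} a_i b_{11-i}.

The convolution is the t^11 coefficient of A(t)B(t).
Σ = 1·23 − 2·21 + 4·19 − 8·17 + 16·15 − 32·13 + 64·11 − 128·9 + 256·7 − 512·5 + 1024·3 − 2048·1 = -447.

-447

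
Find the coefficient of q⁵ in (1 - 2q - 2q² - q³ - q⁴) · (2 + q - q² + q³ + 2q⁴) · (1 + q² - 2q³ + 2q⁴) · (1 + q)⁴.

-62

(1 - 2q - 2q² - q³ - q⁴) has coefficients 1,-2,-2,-1,-1 for degrees 0…4.
(2 + q - q² + q³ + 2q⁴) has coefficients 2,1,-1,1,2,0 for degrees 0…5.
Multiplying by (1 + q² - 2q³ + 2q⁴) gives running coefficients 2,1,1,-2,3,5 for degrees 0…5.
Finally multiplying by (1 + q)⁴, the product of all factors after the first has coefficients 2,9,17,16,7,10 for degrees 0…5.
[q⁵] = 1·10 − 2·7 − 2·16 − 1·17 − 1·9 = -62.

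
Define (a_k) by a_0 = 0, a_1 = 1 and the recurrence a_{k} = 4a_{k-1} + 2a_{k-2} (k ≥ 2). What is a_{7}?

7048

The ordinary generating function has denominator 1 - 4q - 2q^2.
Iterating the recurrence: a_0,…,a_{7} = 0, 1, 4, 18, 80, 356, 1584, 7048.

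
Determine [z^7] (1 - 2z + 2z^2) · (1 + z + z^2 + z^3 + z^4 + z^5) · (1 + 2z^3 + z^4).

(1 - 2z + 2z^2) has coefficients 1,-2,2 for degrees 0…2.
(1 + z + z^2 + z^3 + z^4 + z^5) has coefficients 1,1,1,1,1,1,0,0 for degrees 0…7.
Finally multiplying by (1 + 2z^3 + z^4), the product of all factors after the first has coefficients 1,1,1,3,4,4,3,3 for degrees 0…7.
[z^7] = 1·3 − 2·3 + 2·4 = 5.

5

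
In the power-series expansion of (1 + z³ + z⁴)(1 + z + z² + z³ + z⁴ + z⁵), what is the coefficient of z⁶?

(1 + z³ + z⁴) has coefficients 1,0,0,1,1 for degrees 0…4.
(1 + z + z² + z³ + z⁴ + z⁵) has coefficients 1,1,1,1,1,1,0 for degrees 0…6.
[z⁶] = 1·0 + 1·1 + 1·1 = 2.

2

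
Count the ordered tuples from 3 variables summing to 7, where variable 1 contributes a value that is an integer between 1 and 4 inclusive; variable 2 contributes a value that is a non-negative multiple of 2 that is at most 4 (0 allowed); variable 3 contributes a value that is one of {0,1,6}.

4

The generating function for the choices is (q + q^2 + q^3 + q^4)·(1 + q^2 + q^4)·(1 + q + q^6); the count is [q^7].
(q + q^2 + q^3 + q^4) has coefficients 0,1,1,1,1 for degrees 0…4.
(1 + q^2 + q^4) has coefficients 1,0,1,0,1,0,0,0 for degrees 0…7.
Finally multiplying by (1 + q + q^6), the product of all factors after the first has coefficients 1,1,1,1,1,1,1,0 for degrees 0…7.
[q^7] = 1·1 + 1·1 + 1·1 + 1·1 = 4.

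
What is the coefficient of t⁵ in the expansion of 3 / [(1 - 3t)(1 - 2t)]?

1995

Partial fractions give a closed form: a_n = (9)·3^n + (-6)·2^n.
At n = 5: a_5 = 1995.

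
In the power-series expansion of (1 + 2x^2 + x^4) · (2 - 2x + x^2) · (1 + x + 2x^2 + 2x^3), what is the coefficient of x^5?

4

(1 + 2x^2 + x^4) has coefficients 1,0,2,0,1 for degrees 0…4.
(2 - 2x + x^2) has coefficients 2,-2,1,0,0,0 for degrees 0…5.
Finally multiplying by (1 + x + 2x^2 + 2x^3), the product of all factors after the first has coefficients 2,0,3,1,-2,2 for degrees 0…5.
[x^5] = 1·2 + 2·1 + 1·0 = 4.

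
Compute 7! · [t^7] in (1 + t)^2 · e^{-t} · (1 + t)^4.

1091

The EGF product rule gives c_7 = Σ_{k_1+k_2+k_3=7} C(7; k_1,k_2,k_3) · ∏ g_i(k_i), where (1+t)^2 gives the falling factorial (2)_k; e^{-t} gives (-1)^k; (1+t)^4 gives the falling factorial (4)_k.
g_1(k) for k = 0…7: 1, 2, 2, 0, 0, 0, 0, 0.
g_2(k) for k = 0…7: 1, -1, 1, -1, 1, -1, 1, -1.
g_3(k) for k = 0…7: 1, 4, 12, 24, 24, 0, 0, 0.
First combine the last two factors: h(k) = Σ_j C(k,j)·g_2(j)·g_3(k−j) for k = 0…7: 1, 3, 5, -1, -15, 19, 37, -225.
c_7 = Σ_k C(7,k)·g_1(k)·h(7−k) = 1·1·(-225) + 7·2·37 + 21·2·19 = −225 + 518 + 798 = 1091.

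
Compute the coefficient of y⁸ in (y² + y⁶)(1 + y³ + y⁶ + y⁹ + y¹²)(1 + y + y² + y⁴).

2

(y² + y⁶) has coefficients 0,0,1,0,0,0,1 for degrees 0…6.
(1 + y³ + y⁶ + y⁹ + y¹²) has coefficients 1,0,0,1,0,0,1,0,0 for degrees 0…8.
Finally multiplying by (1 + y + y² + y⁴), the product of all factors after the first has coefficients 1,1,1,1,2,1,1,2,1 for degrees 0…8.
[y⁸] = 1·1 + 1·1 = 2.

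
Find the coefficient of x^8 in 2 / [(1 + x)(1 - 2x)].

342

The denominator gives the recurrence a_n = a_(n−1) + 2a_(n−2) for n ≥ 2; the numerator fixes a_0 = 2, a_1 = 2.
Iterating: 2, 2, 6, 10, 22, 42, 86, 170, 342, so a_8 = 342.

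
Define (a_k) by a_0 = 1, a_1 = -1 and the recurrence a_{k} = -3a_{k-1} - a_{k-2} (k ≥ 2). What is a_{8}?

The ordinary generating function has denominator 1 + 3q + q^2.
Iterating the recurrence: a_0,…,a_{8} = 1, -1, 2, -5, 13, -34, 89, -233, 610.

610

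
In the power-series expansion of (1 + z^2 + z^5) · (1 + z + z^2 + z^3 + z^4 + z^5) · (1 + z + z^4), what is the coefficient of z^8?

(1 + z^2 + z^5) has coefficients 1,0,1,0,0,1 for degrees 0…5.
(1 + z + z^2 + z^3 + z^4 + z^5) has coefficients 1,1,1,1,1,1,0,0,0 for degrees 0…8.
Finally multiplying by (1 + z + z^4), the product of all factors after the first has coefficients 1,2,2,2,3,3,2,1,1 for degrees 0…8.
[z^8] = 1·1 + 1·2 + 1·2 = 5.

5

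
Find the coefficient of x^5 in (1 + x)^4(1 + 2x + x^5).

3

(1 + x)^4 has coefficients 1,4,6,4,1 for degrees 0…4.
(1 + 2x + x^5) has coefficients 1,2,0,0,0,1 for degrees 0…5.
[x^5] = 1·1 + 4·0 + 6·0 + 4·0 + 1·2 = 3.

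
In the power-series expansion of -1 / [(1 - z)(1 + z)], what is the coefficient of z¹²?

The denominator gives the recurrence a_n = a_(n−2) for n ≥ 2; the numerator fixes a_0 = -1, a_1 = 0.
Iterating: -1, 0, -1, 0, -1, 0, -1, 0, -1, 0, -1, 0, -1, so a_12 = -1.

-1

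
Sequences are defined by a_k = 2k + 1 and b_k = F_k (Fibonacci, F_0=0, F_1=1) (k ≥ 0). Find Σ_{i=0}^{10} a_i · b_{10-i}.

585

This is [x^10] in the product of the two ordinary generating functions.
Σ = 1·55 + 3·34 + 5·21 + 7·13 + 9·8 + 11·5 + 13·3 + 15·2 + 17·1 + 19·1 + 21·0 = 585.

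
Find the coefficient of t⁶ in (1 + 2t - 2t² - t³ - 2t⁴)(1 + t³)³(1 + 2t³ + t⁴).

(1 + 2t - 2t² - t³ - 2t⁴) has coefficients 1,2,-2,-1,-2 for degrees 0…4.
(1 + t³)³ has coefficients 1,0,0,3,0,0,3 for degrees 0…6.
Finally multiplying by (1 + 2t³ + t⁴), the product of all factors after the first has coefficients 1,0,0,5,1,0,9 for degrees 0…6.
[t⁶] = 1·9 + 2·0 − 2·1 − 1·5 − 2·0 = 2.

2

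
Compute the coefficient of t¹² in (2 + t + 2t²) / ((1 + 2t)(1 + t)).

16381

The denominator gives the recurrence a_n = −3a_(n−1) − 2a_(n−2) for n ≥ 3; the numerator fixes a_0 = 2, a_1 = -5, a_2 = 13.
Iterating: 2, -5, 13, -29, 61, -125, 253, -509, 1021, -2045, 4093, -8189, 16381, so a_12 = 16381.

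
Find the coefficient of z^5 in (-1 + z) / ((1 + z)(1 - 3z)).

Partial fractions give a closed form: a_n = (-1/2)·(-1)^n + (-1/2)·3^n.
At n = 5: a_5 = -121.

-121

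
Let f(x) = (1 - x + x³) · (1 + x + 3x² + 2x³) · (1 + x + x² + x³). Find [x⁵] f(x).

(1 - x + x³) has coefficients 1,-1,0,1 for degrees 0…3.
(1 + x + 3x² + 2x³) has coefficients 1,1,3,2,0,0 for degrees 0…5.
Finally multiplying by (1 + x + x² + x³), the product of all factors after the first has coefficients 1,2,5,7,6,5 for degrees 0…5.
[x⁵] = 1·5 − 1·6 + 1·5 = 4.

4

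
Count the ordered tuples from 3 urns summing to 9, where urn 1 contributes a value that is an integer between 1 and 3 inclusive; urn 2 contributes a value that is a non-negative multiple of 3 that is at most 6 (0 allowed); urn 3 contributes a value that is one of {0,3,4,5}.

The generating function for the choices is (z + z² + z³)·(1 + z³ + z⁶)·(1 + z³ + z⁴ + z⁵); the count is [z⁹].
(z + z² + z³) has coefficients 0,1,1,1 for degrees 0…3.
(1 + z³ + z⁶) has coefficients 1,0,0,1,0,0,1,0,0,0 for degrees 0…9.
Finally multiplying by (1 + z³ + z⁴ + z⁵), the product of all factors after the first has coefficients 1,0,0,2,1,1,2,1,1,1 for degrees 0…9.
[z⁹] = 1·1 + 1·1 + 1·2 = 4.

4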